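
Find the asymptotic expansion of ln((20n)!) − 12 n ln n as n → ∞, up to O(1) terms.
ln((20n)!) − 12 n ln n = 8 n ln n + 20(ln 20 − 1) n + (1/2) ln(2π·20n) + O(1/n)

Stirling: ln((20n)!) = 20n ln(20n) − 20n + (1/2) ln(2π·20n) + O(1/n).
Expand 20n ln(20n) = 20n (ln n + ln 20) = 20n ln n + 20n ln 20.
Subtract 12n ln n: leading term is (20 − 12) n ln n = 8 n ln n. The next term is 20n ln 20 − 20n = 20(ln 20 − 1) n. Then the (1/2) ln(2π·20n) correction.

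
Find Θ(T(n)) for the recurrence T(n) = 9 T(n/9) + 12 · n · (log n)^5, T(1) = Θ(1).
T(n) = Θ(n · (log n)^6)

Here log_9 9 = 1 and f(n) = 12 · n · (log n)^5 = Θ(n^(log_9 9) · (log n)^5). This is the extended Case 2 of the master theorem (f matches the critical exponent up to log factors), giving T(n) = Θ(n^(log_9 9) · (log n)^(5+1)) = Θ(n · (log n)^6).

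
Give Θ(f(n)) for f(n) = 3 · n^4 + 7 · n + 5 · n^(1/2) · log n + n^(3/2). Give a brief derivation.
f(n) ∈ Θ(n^4)

Compare the terms by growth order. For large n, n^a · (log n)^b dominates n^a' · (log n)^b' iff a > a', or (a = a' and b > b'). Ranking the 4 terms shows the dominant one is 3 · n^4. Hence f(n) ∈ Θ(n^4).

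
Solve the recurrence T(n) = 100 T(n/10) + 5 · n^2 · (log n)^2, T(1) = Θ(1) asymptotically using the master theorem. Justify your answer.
T(n) = Θ(n^2 · (log n)^3)

Here log_10 100 = 2 and f(n) = 5 · n^2 · (log n)^2 = Θ(n^(log_10 100) · (log n)^2). This is the extended Case 2 of the master theorem (f matches the critical exponent up to log factors), giving T(n) = Θ(n^(log_10 100) · (log n)^(2+1)) = Θ(n^2 · (log n)^3).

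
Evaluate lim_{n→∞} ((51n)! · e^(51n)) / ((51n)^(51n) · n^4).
lim = 0

Stirling: (51n)! ~ sqrt(2π·51n) · (51n/e)^(51n). Hence
  (51n)! · e^(51n) / (51n)^(51n) ~ sqrt(2π·51n).
Dividing by n^4: sqrt(2π·51n) / n^4 = sqrt(2π·51) · n^((1−8)/2), so the expression behaves like sqrt(2π·51) · n^((1−8)/2) → 0.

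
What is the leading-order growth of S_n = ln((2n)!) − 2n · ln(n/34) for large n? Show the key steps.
S_n ~ 2n · (ln 68 − 1) + O(ln n)

Stirling: ln((2n)!) = 2n ln(2n) − 2n + O(ln n).
  S_n = 2n ln(2n) − 2n − 2n ln(n/34) + O(ln n)
      = 2n ln(2n) − 2n ln n + 2n ln 34 − 2n + O(ln n)
      = 2n ln 2 + 2n ln 34 − 2n + O(ln n)
      = 2n (ln 68 − 1) + O(ln n).
Numerically ln(68) − 1 ≈ 3.2195.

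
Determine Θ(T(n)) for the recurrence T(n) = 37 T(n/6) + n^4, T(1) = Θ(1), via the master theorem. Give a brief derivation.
T(n) = Θ(n^4)

log_6 37 ≈ 2.015. f(n) = n^4 dominates n^(log_6 37) since 4 > 2.015, and the regularity condition a·f(n/b) = 37·(n/6)^4 = (37/1296)·n^4 ≤ c·f(n) holds with c = 37/1296 ≈ 0.0285 < 1. So this is Case 3: T(n) = Θ(f(n)) = Θ(n^4).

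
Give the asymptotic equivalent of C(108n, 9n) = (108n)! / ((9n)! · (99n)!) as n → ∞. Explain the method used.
C(108n, 9n) ~ (8916100448256/285311670611)^(9n) · sqrt(6/(11π·9n))

Write N = 9n. Apply Stirling to each factorial:
  (12N)! ~ sqrt(2π·12N) · (12N/e)^(12N),
  N! ~ sqrt(2π N) · (N/e)^N,
  (11N)! ~ sqrt(2π·11N) · (11N/e)^(11N).
The exponential factors combine to (12N)^(12N) / (N^N · (11N)^(11N)) = 12^(12N)/11^(11N) = (12^12/11^11)^N = (8916100448256/285311670611)^N.
The square-root prefactors combine to sqrt(2π·12N) / (sqrt(2π N)·sqrt(2π·11N)) = sqrt(12 / (2π·11·N)) = sqrt(6/(11π·9n)).
Substituting N = 9n: C(108n, 9n) ~ (8916100448256/285311670611)^(9n) · sqrt(6/(11π·9n)).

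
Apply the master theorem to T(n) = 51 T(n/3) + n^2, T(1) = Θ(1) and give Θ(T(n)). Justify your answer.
T(n) = Θ(n^(log_3 51))

Master theorem: compare f(n) = n^2 to n^(log_3 51) where log_3 51 ≈ 3.579. Since 2 < log_3 51, we have f(n) = O(n^(log_3 51 − ε)) for some ε > 0 — Case 1. Hence T(n) = Θ(n^(log_3 51)).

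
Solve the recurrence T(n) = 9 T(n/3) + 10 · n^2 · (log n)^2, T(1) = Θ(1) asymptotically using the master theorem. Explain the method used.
T(n) = Θ(n^2 · (log n)^3)

Here log_3 9 = 2 and f(n) = 10 · n^2 · (log n)^2 = Θ(n^(log_3 9) · (log n)^2). This is the extended Case 2 of the master theorem (f matches the critical exponent up to log factors), giving T(n) = Θ(n^(log_3 9) · (log n)^(2+1)) = Θ(n^2 · (log n)^3).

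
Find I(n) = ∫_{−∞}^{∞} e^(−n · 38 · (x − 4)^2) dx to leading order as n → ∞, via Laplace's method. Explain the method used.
I(n) = sqrt(π/(38n))

Here φ(x) = 38 · (x − 4)^2 has its unique minimum at x* = 4 with φ(x*) = 0 and φ''(x*) = 76. Laplace's method gives
  I(n) ~ e^(−n φ(x*)) · sqrt(2π / (n · φ''(x*))) = sqrt(2π / (76n)) = sqrt(π/(38n)).
This is exact: substituting u = (x − 4)·sqrt(38n) gives I(n) = (1/sqrt(38n)) ∫_{−∞}^{∞} e^(−u^2) du = sqrt(π/(38n)).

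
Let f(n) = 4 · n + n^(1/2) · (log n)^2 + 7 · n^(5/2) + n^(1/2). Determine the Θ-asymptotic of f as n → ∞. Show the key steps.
f(n) ∈ Θ(n^(5/2))

Compare the terms by growth order. For large n, n^a · (log n)^b dominates n^a' · (log n)^b' iff a > a', or (a = a' and b > b'). Ranking the 4 terms shows the dominant one is 7 · n^(5/2). Hence f(n) ∈ Θ(n^(5/2)).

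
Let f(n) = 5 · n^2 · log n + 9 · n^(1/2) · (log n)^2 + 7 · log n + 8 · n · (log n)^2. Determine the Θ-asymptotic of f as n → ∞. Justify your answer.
f(n) ∈ Θ(n^2 · log n)

Compare the terms by growth order. For large n, n^a · (log n)^b dominates n^a' · (log n)^b' iff a > a', or (a = a' and b > b'). Ranking the 4 terms shows the dominant one is 5 · n^2 · log n. Hence f(n) ∈ Θ(n^2 · log n).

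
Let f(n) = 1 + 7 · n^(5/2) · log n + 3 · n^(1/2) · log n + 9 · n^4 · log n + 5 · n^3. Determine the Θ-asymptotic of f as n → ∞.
f(n) ∈ Θ(n^4 · log n)

Compare the terms by growth order. For large n, n^a · (log n)^b dominates n^a' · (log n)^b' iff a > a', or (a = a' and b > b'). Ranking the 5 terms shows the dominant one is 9 · n^4 · log n. Hence f(n) ∈ Θ(n^4 · log n).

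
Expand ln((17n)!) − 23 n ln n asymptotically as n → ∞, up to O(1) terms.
ln((17n)!) − 23 n ln n = −6 n ln n + 17(ln 17 − 1) n + (1/2) ln(2π·17n) + O(1/n)

Stirling: ln((17n)!) = 17n ln(17n) − 17n + (1/2) ln(2π·17n) + O(1/n).
Expand 17n ln(17n) = 17n (ln n + ln 17) = 17n ln n + 17n ln 17.
Subtract 23n ln n: leading term is (17 − 23) n ln n = −6 n ln n. The next term is 17n ln 17 − 17n = 17(ln 17 − 1) n. Then the (1/2) ln(2π·17n) correction.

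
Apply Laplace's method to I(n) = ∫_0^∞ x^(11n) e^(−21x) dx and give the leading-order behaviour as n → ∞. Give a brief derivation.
I(n) ~ (sqrt(2π·11n) / 21) · (11n/(21e))^(11n)

Write the integrand as exp(11n ln x − 21x) and set f(x) = 11n ln x − 21x. Then f'(x) = 11n/x − 21 = 0 at x* = 11n/21, and f''(x*) = −11n/x*^2 = −21^2/(11n). Laplace's method (interior maximum) gives
  I(n) ~ e^(f(x*)) · sqrt(2π / |f''(x*)|)
        = exp(11n ln(11n/21) − 11n) · sqrt(2π · 11n / 21^2)
        = (11n/21)^(11n) e^(−11n) · sqrt(2π·11n) / 21
        = (sqrt(2π·11n) / 21) · (11n/(21e))^(11n).
This matches Γ(11n+1)/21^(11n+1) with Stirling applied to Γ.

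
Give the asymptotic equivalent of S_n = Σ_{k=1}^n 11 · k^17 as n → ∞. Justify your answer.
S_n ~ 11 · n^18 / 18

By integral comparison (Euler-Maclaurin), Σ_{k=1}^n 11 · k^17 = 11 · ∫_0^n x^17 dx + O(n^17) = 11 · n^18/18 + O(n^17). (Equivalently, Faulhaber's formula gives the same leading term.)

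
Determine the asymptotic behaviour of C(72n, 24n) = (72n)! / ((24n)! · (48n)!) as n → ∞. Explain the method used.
C(72n, 24n) ~ (27/4)^(24n) · sqrt(3/(4π·24n))

Write N = 24n. Apply Stirling to each factorial:
  (3N)! ~ sqrt(2π·3N) · (3N/e)^(3N),
  N! ~ sqrt(2π N) · (N/e)^N,
  (2N)! ~ sqrt(2π·2N) · (2N/e)^(2N).
The exponential factors combine to (3N)^(3N) / (N^N · (2N)^(2N)) = 3^(3N)/2^(2N) = (3^3/2^2)^N = (27/4)^N.
The square-root prefactors combine to sqrt(2π·3N) / (sqrt(2π N)·sqrt(2π·2N)) = sqrt(3 / (2π·2·N)) = sqrt(3/(4π·24n)).
Substituting N = 24n: C(72n, 24n) ~ (27/4)^(24n) · sqrt(3/(4π·24n)).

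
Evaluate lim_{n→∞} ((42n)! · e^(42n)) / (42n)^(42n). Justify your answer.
lim = ∞

Stirling: (42n)! ~ sqrt(2π·42n) · (42n/e)^(42n). Hence
  (42n)! · e^(42n) / (42n)^(42n) ~ sqrt(2π·42n) = sqrt(2π·42) · sqrt(n) → ∞.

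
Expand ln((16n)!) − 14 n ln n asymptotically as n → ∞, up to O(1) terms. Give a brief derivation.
ln((16n)!) − 14 n ln n = 2 n ln n + 16(ln 16 − 1) n + (1/2) ln(2π·16n) + O(1/n)

Stirling: ln((16n)!) = 16n ln(16n) − 16n + (1/2) ln(2π·16n) + O(1/n).
Expand 16n ln(16n) = 16n (ln n + ln 16) = 16n ln n + 16n ln 16.
Subtract 14n ln n: leading term is (16 − 14) n ln n = 2 n ln n. The next term is 16n ln 16 − 16n = 16(ln 16 − 1) n. Then the (1/2) ln(2π·16n) correction.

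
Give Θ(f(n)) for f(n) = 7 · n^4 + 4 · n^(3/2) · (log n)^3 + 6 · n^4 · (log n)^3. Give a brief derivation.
f(n) ∈ Θ(n^4 · (log n)^3)

Compare the terms by growth order. For large n, n^a · (log n)^b dominates n^a' · (log n)^b' iff a > a', or (a = a' and b > b'). Ranking the 3 terms shows the dominant one is 6 · n^4 · (log n)^3. Hence f(n) ∈ Θ(n^4 · (log n)^3).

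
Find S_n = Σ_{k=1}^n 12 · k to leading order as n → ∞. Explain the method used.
S_n ~ 6 · n^2

By integral comparison (Euler-Maclaurin), Σ_{k=1}^n 12 · k = 12 · ∫_0^n x^1 dx + O(n) = 12 · n^2/2 = 6 · n^2 + O(n). (Equivalently, Faulhaber's formula gives the same leading term.)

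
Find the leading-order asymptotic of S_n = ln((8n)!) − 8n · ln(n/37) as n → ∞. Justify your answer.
S_n ~ 8n · (ln 296 − 1) + O(ln n)

Stirling: ln((8n)!) = 8n ln(8n) − 8n + O(ln n).
  S_n = 8n ln(8n) − 8n − 8n ln(n/37) + O(ln n)
      = 8n ln(8n) − 8n ln n + 8n ln 37 − 8n + O(ln n)
      = 8n ln 8 + 8n ln 37 − 8n + O(ln n)
      = 8n (ln 296 − 1) + O(ln n).
Numerically ln(296) − 1 ≈ 4.6904.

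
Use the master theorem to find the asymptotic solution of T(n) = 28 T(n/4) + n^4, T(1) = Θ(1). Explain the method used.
T(n) = Θ(n^4)

log_4 28 ≈ 2.404. f(n) = n^4 dominates n^(log_4 28) since 4 > 2.404, and the regularity condition a·f(n/b) = 28·(n/4)^4 = (28/256)·n^4 ≤ c·f(n) holds with c = 28/256 ≈ 0.109 < 1. So this is Case 3: T(n) = Θ(f(n)) = Θ(n^4).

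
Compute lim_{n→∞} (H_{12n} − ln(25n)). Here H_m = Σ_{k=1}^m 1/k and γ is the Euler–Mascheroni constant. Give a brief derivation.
lim = ln(12/25) + γ

By Euler-Maclaurin, H_m = ln m + γ + O(1/m). So
  H_{12n} − ln(25n) = ln(12n) + γ − ln(25n) + O(1/n)
                       = ln(12/25) + γ + O(1/n).
Hence the limit is ln(12/25) + γ.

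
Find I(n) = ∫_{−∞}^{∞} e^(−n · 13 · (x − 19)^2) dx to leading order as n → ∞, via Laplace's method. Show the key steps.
I(n) = sqrt(π/(13n))

Here φ(x) = 13 · (x − 19)^2 has its unique minimum at x* = 19 with φ(x*) = 0 and φ''(x*) = 26. Laplace's method gives
  I(n) ~ e^(−n φ(x*)) · sqrt(2π / (n · φ''(x*))) = sqrt(2π / (26n)) = sqrt(π/(13n)).
This is exact: substituting u = (x − 19)·sqrt(13n) gives I(n) = (1/sqrt(13n)) ∫_{−∞}^{∞} e^(−u^2) du = sqrt(π/(13n)).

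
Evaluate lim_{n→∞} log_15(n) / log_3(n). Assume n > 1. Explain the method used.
lim = ln(3) / ln(15) = log_15(3)

Change of base: log_15(n) = ln n / ln 15 and log_3(n) = ln n / ln 3. The ratio is (ln n / ln 15) · (ln 3 / ln n) = ln 3 / ln 15, a constant independent of n. So the limit is ln 3 / ln 15 = log_15(3).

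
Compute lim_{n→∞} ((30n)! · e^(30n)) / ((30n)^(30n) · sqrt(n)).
lim = sqrt(2π·30)

Stirling: (30n)! ~ sqrt(2π·30n) · (30n/e)^(30n). Hence
  (30n)! · e^(30n) / (30n)^(30n) ~ sqrt(2π·30n).
Dividing by sqrt(n): sqrt(2π·30n) / sqrt(n) = sqrt(2π·30) · n^((1−1)/2), so the limit is sqrt(2π·30).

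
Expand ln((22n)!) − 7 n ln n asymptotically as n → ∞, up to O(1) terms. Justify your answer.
ln((22n)!) − 7 n ln n = 15 n ln n + 22(ln 22 − 1) n + (1/2) ln(2π·22n) + O(1/n)

Stirling: ln((22n)!) = 22n ln(22n) − 22n + (1/2) ln(2π·22n) + O(1/n).
Expand 22n ln(22n) = 22n (ln n + ln 22) = 22n ln n + 22n ln 22.
Subtract 7n ln n: leading term is (22 − 7) n ln n = 15 n ln n. The next term is 22n ln 22 − 22n = 22(ln 22 − 1) n. Then the (1/2) ln(2π·22n) correction.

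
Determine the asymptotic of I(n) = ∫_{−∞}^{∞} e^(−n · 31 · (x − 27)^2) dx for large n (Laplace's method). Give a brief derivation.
I(n) = sqrt(π/(31n))

Here φ(x) = 31 · (x − 27)^2 has its unique minimum at x* = 27 with φ(x*) = 0 and φ''(x*) = 62. Laplace's method gives
  I(n) ~ e^(−n φ(x*)) · sqrt(2π / (n · φ''(x*))) = sqrt(2π / (62n)) = sqrt(π/(31n)).
This is exact: substituting u = (x − 27)·sqrt(31n) gives I(n) = (1/sqrt(31n)) ∫_{−∞}^{∞} e^(−u^2) du = sqrt(π/(31n)).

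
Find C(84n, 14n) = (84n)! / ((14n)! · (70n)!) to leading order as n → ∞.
C(84n, 14n) ~ (46656/3125)^(14n) · sqrt(3/(5π·14n))

Write N = 14n. Apply Stirling to each factorial:
  (6N)! ~ sqrt(2π·6N) · (6N/e)^(6N),
  N! ~ sqrt(2π N) · (N/e)^N,
  (5N)! ~ sqrt(2π·5N) · (5N/e)^(5N).
The exponential factors combine to (6N)^(6N) / (N^N · (5N)^(5N)) = 6^(6N)/5^(5N) = (6^6/5^5)^N = (46656/3125)^N.
The square-root prefactors combine to sqrt(2π·6N) / (sqrt(2π N)·sqrt(2π·5N)) = sqrt(6 / (2π·5·N)) = sqrt(3/(5π·14n)).
Substituting N = 14n: C(84n, 14n) ~ (46656/3125)^(14n) · sqrt(3/(5π·14n)).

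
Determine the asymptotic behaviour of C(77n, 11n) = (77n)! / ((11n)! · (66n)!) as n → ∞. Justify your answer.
C(77n, 11n) ~ (823543/46656)^(11n) · sqrt(7/(12π·11n))

Write N = 11n. Apply Stirling to each factorial:
  (7N)! ~ sqrt(2π·7N) · (7N/e)^(7N),
  N! ~ sqrt(2π N) · (N/e)^N,
  (6N)! ~ sqrt(2π·6N) · (6N/e)^(6N).
The exponential factors combine to (7N)^(7N) / (N^N · (6N)^(6N)) = 7^(7N)/6^(6N) = (7^7/6^6)^N = (823543/46656)^N.
The square-root prefactors combine to sqrt(2π·7N) / (sqrt(2π N)·sqrt(2π·6N)) = sqrt(7 / (2π·6·N)) = sqrt(7/(12π·11n)).
Substituting N = 11n: C(77n, 11n) ~ (823543/46656)^(11n) · sqrt(7/(12π·11n)).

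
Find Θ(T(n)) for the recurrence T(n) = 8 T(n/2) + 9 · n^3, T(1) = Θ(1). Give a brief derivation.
T(n) = Θ(n^3 log n)

log_2 8 = 3, and f(n) = 9 · n^3 = Θ(n^(log_2 8)). This is Case 2 of the master theorem: T(n) = Θ(f(n) · log n) = Θ(n^3 log n).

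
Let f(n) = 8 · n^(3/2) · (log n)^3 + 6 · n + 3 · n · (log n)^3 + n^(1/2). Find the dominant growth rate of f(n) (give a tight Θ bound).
f(n) ∈ Θ(n^(3/2) · (log n)^3)

Compare the terms by growth order. For large n, n^a · (log n)^b dominates n^a' · (log n)^b' iff a > a', or (a = a' and b > b'). Ranking the 4 terms shows the dominant one is 8 · n^(3/2) · (log n)^3. Hence f(n) ∈ Θ(n^(3/2) · (log n)^3).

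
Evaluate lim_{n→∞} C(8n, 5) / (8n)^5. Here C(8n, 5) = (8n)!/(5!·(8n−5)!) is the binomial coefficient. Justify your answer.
lim = 1/5! = 1/120

With N = 8n → ∞: C(N, 5) / N^5 = [N(N−1)…(N−4)] / (5! · N^5) = (1/5!) · 1 · (1 − 1/(8n)) · (1 − 2/(8n)) · (1 − 3/(8n)) · (1 − 4/(8n)). Each factor → 1 as N → ∞, so the limit is 1/5! = 1/120.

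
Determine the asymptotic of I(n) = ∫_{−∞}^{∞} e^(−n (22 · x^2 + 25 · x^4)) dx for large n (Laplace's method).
I(n) ~ sqrt(π/(22n))

φ(x) = 22 · x^2 + 25 · x^4 has its unique global minimum at x* = 0 (since φ'(x) = 44x + 100x^3 = 0 only at x = 0 for real x with both coefficients positive, and φ → ∞ as |x| → ∞). At x* = 0, φ(0) = 0 and φ''(0) = 44. Laplace's method then gives
  I(n) ~ sqrt(2π / (n · φ''(0))) · e^(−n φ(0)) = sqrt(2π / (44n)) = sqrt(π/(22n)).
The 25 · x^4 term contributes only at subleading order (an O(1/n) relative correction).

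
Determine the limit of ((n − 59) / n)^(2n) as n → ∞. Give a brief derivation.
lim = e^(−118)

Rewrite as (1 − 59/n)^(2n). By the standard limit (1 + x/n)^n → e^x, we have (1 − 59/n)^n → e^(−59), and raising to the 2nd power gives e^(−118).
More precisely, ln[(1 − 59/n)^(2n)] = 2n · ln(1 − 59/n) = 2n · (-59/n + O(1/n^2)) = -118 + O(1/n) → -118.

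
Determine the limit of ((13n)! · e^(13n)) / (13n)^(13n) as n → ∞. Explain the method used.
lim = ∞

Stirling: (13n)! ~ sqrt(2π·13n) · (13n/e)^(13n). Hence
  (13n)! · e^(13n) / (13n)^(13n) ~ sqrt(2π·13n) = sqrt(2π·13) · sqrt(n) → ∞.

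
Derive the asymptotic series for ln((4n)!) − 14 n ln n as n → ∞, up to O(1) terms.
ln((4n)!) − 14 n ln n = −10 n ln n + 4(ln 4 − 1) n + (1/2) ln(2π·4n) + O(1/n)

Stirling: ln((4n)!) = 4n ln(4n) − 4n + (1/2) ln(2π·4n) + O(1/n).
Expand 4n ln(4n) = 4n (ln n + ln 4) = 4n ln n + 4n ln 4.
Subtract 14n ln n: leading term is (4 − 14) n ln n = −10 n ln n. The next term is 4n ln 4 − 4n = 4(ln 4 − 1) n. Then the (1/2) ln(2π·4n) correction.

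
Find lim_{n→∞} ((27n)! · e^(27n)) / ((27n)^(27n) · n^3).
lim = 0

Stirling: (27n)! ~ sqrt(2π·27n) · (27n/e)^(27n). Hence
  (27n)! · e^(27n) / (27n)^(27n) ~ sqrt(2π·27n).
Dividing by n^3: sqrt(2π·27n) / n^3 = sqrt(2π·27) · n^((1−6)/2), so the expression behaves like sqrt(2π·27) · n^((1−6)/2) → 0.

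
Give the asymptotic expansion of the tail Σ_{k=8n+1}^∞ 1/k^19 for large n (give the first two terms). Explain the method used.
Σ_{k>8n} 1/k^19 = 1/(18 · (8n)^18) − 1/(2 · (8n)^19) + O(1/(8n)^20)

Compare to the integral: ∫_{8n}^∞ x^(−19) dx = [−x^(−18)/18]_{8n}^∞ = 1/((19−1)·(8n)^18). The Euler-Maclaurin correction adds −f(8n)/2 = −1/(2·(8n)^19). Euler-Maclaurin then gives
  Σ_{k>8n} 1/k^19 = ∫_{8n}^∞ dx/x^19 − 1/(2·(8n)^19) + O(1/(8n)^20).
(Equivalently this is ζ(19) − Σ_{k≤8n} 1/k^19.)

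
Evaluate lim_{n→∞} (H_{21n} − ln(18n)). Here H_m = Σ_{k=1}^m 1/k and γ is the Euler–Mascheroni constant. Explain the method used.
lim = ln(7/6) + γ

By Euler-Maclaurin, H_m = ln m + γ + O(1/m). So
  H_{21n} − ln(18n) = ln(21n) + γ − ln(18n) + O(1/n)
                       = ln(21/18) + γ + O(1/n).
Hence the limit is ln(21/18) + γ (= ln(7/6)).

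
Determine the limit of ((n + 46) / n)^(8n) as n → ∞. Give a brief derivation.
lim = e^368

Rewrite as (1 + 46/n)^(8n). By the standard limit (1 + x/n)^n → e^x, we have (1 + 46/n)^n → e^46, and raising to the 8th power gives e^368.
More precisely, ln[(1 + 46/n)^(8n)] = 8n · ln(1 + 46/n) = 8n · (46/n + O(1/n^2)) = 368 + O(1/n) → 368.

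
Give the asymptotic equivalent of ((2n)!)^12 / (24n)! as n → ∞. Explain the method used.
((2n)!)^12/(24n)! ~ ((2π·2n)^(11/2) / sqrt(12)) · 12^(−12·2n)  →  0

Write N = 2n. Stirling: N! ~ sqrt(2π N)(N/e)^N and (12N)! ~ sqrt(2π·12N)·(12N/e)^(12N).
  (N!)^12/(12N)! ~ (2π N)^(12/2) (N/e)^(12N) / [sqrt(2π·12N) (12N/e)^(12N)]
     = (2π N)^(12/2) / sqrt(2π·12N) · (N/(12N))^(12N)
     = (2π N)^((12−1)/2) / sqrt(12) · 12^(−12N).
Since 12^12 > 1, the factor 12^(−12N) decays exponentially, so the ratio → 0. Substituting N = 2n gives the stated form.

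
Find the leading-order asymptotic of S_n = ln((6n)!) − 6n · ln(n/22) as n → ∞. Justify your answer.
S_n ~ 6n · (ln 132 − 1) + O(ln n)

Stirling: ln((6n)!) = 6n ln(6n) − 6n + O(ln n).
  S_n = 6n ln(6n) − 6n − 6n ln(n/22) + O(ln n)
      = 6n ln(6n) − 6n ln n + 6n ln 22 − 6n + O(ln n)
      = 6n ln 6 + 6n ln 22 − 6n + O(ln n)
      = 6n (ln 132 − 1) + O(ln n).
Numerically ln(132) − 1 ≈ 3.8828.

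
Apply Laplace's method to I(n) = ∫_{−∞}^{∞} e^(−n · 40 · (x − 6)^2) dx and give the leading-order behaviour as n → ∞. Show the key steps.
I(n) = sqrt(π/(40n))

Here φ(x) = 40 · (x − 6)^2 has its unique minimum at x* = 6 with φ(x*) = 0 and φ''(x*) = 80. Laplace's method gives
  I(n) ~ e^(−n φ(x*)) · sqrt(2π / (n · φ''(x*))) = sqrt(2π / (80n)) = sqrt(π/(40n)).
This is exact: substituting u = (x − 6)·sqrt(40n) gives I(n) = (1/sqrt(40n)) ∫_{−∞}^{∞} e^(−u^2) du = sqrt(π/(40n)).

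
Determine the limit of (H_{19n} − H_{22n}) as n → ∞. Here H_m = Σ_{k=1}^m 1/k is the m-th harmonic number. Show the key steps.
lim = ln(19/22)

Euler-Maclaurin gives H_m = ln m + γ + 1/(2m) + O(1/m^2). The γ and O(1/m) terms cancel in the difference:
  H_{19n} − H_{22n} = ln(19n) − ln(22n) + O(1/n) = ln(19/22) + O(1/n).
Hence the limit is ln(19/22).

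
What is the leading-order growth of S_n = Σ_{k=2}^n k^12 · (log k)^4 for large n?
S_n ~ n^13 · (log n)^4 / 13

By integral comparison, S_n = ∫_1^n x^12 · (log x)^4 dx + O(n^12 · (log n)^4). For the integral, the leading term of ∫_1^n x^12 (log x)^4 dx is n^13/13 · (log n)^4 (by repeated integration by parts; each step lowers the log-exponent and produces a relatively O(1/log n) correction). Hence S_n ~ n^13 · (log n)^4 / 13.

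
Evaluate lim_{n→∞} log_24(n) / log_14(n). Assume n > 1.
lim = ln(14) / ln(24) = log_24(14)

Change of base: log_24(n) = ln n / ln 24 and log_14(n) = ln n / ln 14. The ratio is (ln n / ln 24) · (ln 14 / ln n) = ln 14 / ln 24, a constant independent of n. So the limit is ln 14 / ln 24 = log_24(14).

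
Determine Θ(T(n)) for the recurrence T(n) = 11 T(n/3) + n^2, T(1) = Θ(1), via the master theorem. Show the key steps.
T(n) = Θ(n^(log_3 11))

Master theorem: compare f(n) = n^2 to n^(log_3 11) where log_3 11 ≈ 2.183. Since 2 < log_3 11, we have f(n) = O(n^(log_3 11 − ε)) for some ε > 0 — Case 1. Hence T(n) = Θ(n^(log_3 11)).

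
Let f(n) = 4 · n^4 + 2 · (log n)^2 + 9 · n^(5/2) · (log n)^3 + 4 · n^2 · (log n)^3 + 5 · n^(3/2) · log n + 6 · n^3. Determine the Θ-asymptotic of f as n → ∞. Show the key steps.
f(n) ∈ Θ(n^4)

Compare the terms by growth order. For large n, n^a · (log n)^b dominates n^a' · (log n)^b' iff a > a', or (a = a' and b > b'). Ranking the 6 terms shows the dominant one is 4 · n^4. Hence f(n) ∈ Θ(n^4).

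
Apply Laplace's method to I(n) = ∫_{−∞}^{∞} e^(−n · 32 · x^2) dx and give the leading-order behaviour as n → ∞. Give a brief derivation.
I(n) = sqrt(π/(32n))

Here φ(x) = 32 · x^2 has its unique minimum at x* = 0 with φ(x*) = 0 and φ''(x*) = 64. Laplace's method gives
  I(n) ~ e^(−n φ(x*)) · sqrt(2π / (n · φ''(x*))) = sqrt(2π / (64n)) = sqrt(π/(32n)).
This is exact: substituting u = (x − 0)·sqrt(32n) gives I(n) = (1/sqrt(32n)) ∫_{−∞}^{∞} e^(−u^2) du = sqrt(π/(32n)).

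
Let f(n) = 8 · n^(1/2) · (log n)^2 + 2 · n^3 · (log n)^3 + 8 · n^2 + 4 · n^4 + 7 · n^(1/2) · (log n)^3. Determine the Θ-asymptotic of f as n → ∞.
f(n) ∈ Θ(n^4)

Compare the terms by growth order. For large n, n^a · (log n)^b dominates n^a' · (log n)^b' iff a > a', or (a = a' and b > b'). Ranking the 5 terms shows the dominant one is 4 · n^4. Hence f(n) ∈ Θ(n^4).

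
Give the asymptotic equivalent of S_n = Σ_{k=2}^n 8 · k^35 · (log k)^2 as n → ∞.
S_n ~ 2 · n^36 · (log n)^2 / 9

By integral comparison, S_n = ∫_1^n 8 · x^35 · (log x)^2 dx + O(n^35 · (log n)^2). For the integral, the leading term of ∫_1^n x^35 (log x)^2 dx is n^36/36 · (log n)^2 (by repeated integration by parts; each step lowers the log-exponent and produces a relatively O(1/log n) correction). Hence S_n ~ 2 · n^36 · (log n)^2 / 9.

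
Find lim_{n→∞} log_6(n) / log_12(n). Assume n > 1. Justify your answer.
lim = ln(12) / ln(6) = log_6(12)

Change of base: log_6(n) = ln n / ln 6 and log_12(n) = ln n / ln 12. The ratio is (ln n / ln 6) · (ln 12 / ln n) = ln 12 / ln 6, a constant independent of n. So the limit is ln 12 / ln 6 = log_6(12).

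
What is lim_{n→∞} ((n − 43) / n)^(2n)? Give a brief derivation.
lim = e^(−86)

Rewrite as (1 − 43/n)^(2n). By the standard limit (1 + x/n)^n → e^x, we have (1 − 43/n)^n → e^(−43), and raising to the 2nd power gives e^(−86).
More precisely, ln[(1 − 43/n)^(2n)] = 2n · ln(1 − 43/n) = 2n · (-43/n + O(1/n^2)) = -86 + O(1/n) → -86.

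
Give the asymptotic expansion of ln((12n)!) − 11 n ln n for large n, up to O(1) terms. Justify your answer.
ln((12n)!) − 11 n ln n = n ln n + 12(ln 12 − 1) n + (1/2) ln(2π·12n) + O(1/n)

Stirling: ln((12n)!) = 12n ln(12n) − 12n + (1/2) ln(2π·12n) + O(1/n).
Expand 12n ln(12n) = 12n (ln n + ln 12) = 12n ln n + 12n ln 12.
Subtract 11n ln n: leading term is (12 − 11) n ln n = n ln n. The next term is 12n ln 12 − 12n = 12(ln 12 − 1) n. Then the (1/2) ln(2π·12n) correction.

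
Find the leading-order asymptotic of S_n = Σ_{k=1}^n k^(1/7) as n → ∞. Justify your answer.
S_n ~ (7/8) · n^(8/7)

Integral comparison: Σ_{k=1}^n k^(1/7) = ∫_0^n x^(1/7) dx + O(n^(1/7)). The integral is n^(1 + 1/7) / (1 + 1/7) = n^((1+7)/7) / ((1+7)/7) = (7/8) · n^(8/7).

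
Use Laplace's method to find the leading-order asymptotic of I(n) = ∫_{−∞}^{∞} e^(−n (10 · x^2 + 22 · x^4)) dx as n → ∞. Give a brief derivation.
I(n) ~ sqrt(π/(10n))

φ(x) = 10 · x^2 + 22 · x^4 has its unique global minimum at x* = 0 (since φ'(x) = 20x + 88x^3 = 0 only at x = 0 for real x with both coefficients positive, and φ → ∞ as |x| → ∞). At x* = 0, φ(0) = 0 and φ''(0) = 20. Laplace's method then gives
  I(n) ~ sqrt(2π / (n · φ''(0))) · e^(−n φ(0)) = sqrt(2π / (20n)) = sqrt(π/(10n)).
The 22 · x^4 term contributes only at subleading order (an O(1/n) relative correction).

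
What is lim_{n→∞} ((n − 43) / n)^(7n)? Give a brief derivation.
lim = e^(−301)

Rewrite as (1 − 43/n)^(7n). By the standard limit (1 + x/n)^n → e^x, we have (1 − 43/n)^n → e^(−43), and raising to the 7th power gives e^(−301).
More precisely, ln[(1 − 43/n)^(7n)] = 7n · ln(1 − 43/n) = 7n · (-43/n + O(1/n^2)) = -301 + O(1/n) → -301.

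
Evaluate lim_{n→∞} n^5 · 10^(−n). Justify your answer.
lim = 0

Exponentials with base > 1 dominate every fixed polynomial: for any fixed c, n^c / 10^n → 0 as n → ∞ (e.g. by the ratio test, or by writing 10^n = e^(n ln 10) and noting e^(n ln 10) / n^c → ∞). Hence n^5 · 10^(−n) = n^5 / 10^n → 0.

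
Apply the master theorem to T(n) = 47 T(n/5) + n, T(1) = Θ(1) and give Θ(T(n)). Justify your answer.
T(n) = Θ(n^(log_5 47))

Master theorem: compare f(n) = n to n^(log_5 47) where log_5 47 ≈ 2.392. Since 1 < log_5 47, we have f(n) = O(n^(log_5 47 − ε)) for some ε > 0 — Case 1. Hence T(n) = Θ(n^(log_5 47)).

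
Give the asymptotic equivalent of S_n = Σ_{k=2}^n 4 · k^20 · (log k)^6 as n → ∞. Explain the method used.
S_n ~ 4 · n^21 · (log n)^6 / 21

By integral comparison, S_n = ∫_1^n 4 · x^20 · (log x)^6 dx + O(n^20 · (log n)^6). For the integral, the leading term of ∫_1^n x^20 (log x)^6 dx is n^21/21 · (log n)^6 (by repeated integration by parts; each step lowers the log-exponent and produces a relatively O(1/log n) correction). Hence S_n ~ 4 · n^21 · (log n)^6 / 21.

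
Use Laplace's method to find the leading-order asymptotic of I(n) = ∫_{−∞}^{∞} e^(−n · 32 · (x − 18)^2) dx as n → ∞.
I(n) = sqrt(π/(32n))

Here φ(x) = 32 · (x − 18)^2 has its unique minimum at x* = 18 with φ(x*) = 0 and φ''(x*) = 64. Laplace's method gives
  I(n) ~ e^(−n φ(x*)) · sqrt(2π / (n · φ''(x*))) = sqrt(2π / (64n)) = sqrt(π/(32n)).
This is exact: substituting u = (x − 18)·sqrt(32n) gives I(n) = (1/sqrt(32n)) ∫_{−∞}^{∞} e^(−u^2) du = sqrt(π/(32n)).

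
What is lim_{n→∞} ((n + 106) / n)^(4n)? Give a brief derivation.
lim = e^424

Rewrite as (1 + 106/n)^(4n). By the standard limit (1 + x/n)^n → e^x, we have (1 + 106/n)^n → e^106, and raising to the 4th power gives e^424.
More precisely, ln[(1 + 106/n)^(4n)] = 4n · ln(1 + 106/n) = 4n · (106/n + O(1/n^2)) = 424 + O(1/n) → 424.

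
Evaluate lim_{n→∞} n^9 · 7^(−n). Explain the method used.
lim = 0

Exponentials with base > 1 dominate every fixed polynomial: for any fixed c, n^c / 7^n → 0 as n → ∞ (e.g. by the ratio test, or by writing 7^n = e^(n ln 7) and noting e^(n ln 7) / n^c → ∞). Hence n^9 · 7^(−n) = n^9 / 7^n → 0.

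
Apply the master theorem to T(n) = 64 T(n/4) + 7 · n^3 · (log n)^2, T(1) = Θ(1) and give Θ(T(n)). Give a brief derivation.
T(n) = Θ(n^3 · (log n)^3)

Here log_4 64 = 3 and f(n) = 7 · n^3 · (log n)^2 = Θ(n^(log_4 64) · (log n)^2). This is the extended Case 2 of the master theorem (f matches the critical exponent up to log factors), giving T(n) = Θ(n^(log_4 64) · (log n)^(2+1)) = Θ(n^3 · (log n)^3).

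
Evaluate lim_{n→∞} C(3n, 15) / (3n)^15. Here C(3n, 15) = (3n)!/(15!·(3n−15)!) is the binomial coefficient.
lim = 1/15! = 1/1307674368000

With N = 3n → ∞: C(N, 15) / N^15 = [N(N−1)…(N−14)] / (15! · N^15) = (1/15!) · 1 · (1 − 1/(3n)) · … · (1 − 14/(3n)). Each factor → 1 as N → ∞, so the limit is 1/15! = 1/1307674368000.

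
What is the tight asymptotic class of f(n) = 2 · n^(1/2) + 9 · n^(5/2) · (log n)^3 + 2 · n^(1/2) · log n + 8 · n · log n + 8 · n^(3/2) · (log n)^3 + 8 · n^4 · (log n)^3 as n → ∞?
f(n) ∈ Θ(n^4 · (log n)^3)

Compare the terms by growth order. For large n, n^a · (log n)^b dominates n^a' · (log n)^b' iff a > a', or (a = a' and b > b'). Ranking the 6 terms shows the dominant one is 8 · n^4 · (log n)^3. Hence f(n) ∈ Θ(n^4 · (log n)^3).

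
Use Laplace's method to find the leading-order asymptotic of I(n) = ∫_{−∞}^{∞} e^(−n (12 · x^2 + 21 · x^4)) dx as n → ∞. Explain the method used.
I(n) ~ sqrt(π/(12n))

φ(x) = 12 · x^2 + 21 · x^4 has its unique global minimum at x* = 0 (since φ'(x) = 24x + 84x^3 = 0 only at x = 0 for real x with both coefficients positive, and φ → ∞ as |x| → ∞). At x* = 0, φ(0) = 0 and φ''(0) = 24. Laplace's method then gives
  I(n) ~ sqrt(2π / (n · φ''(0))) · e^(−n φ(0)) = sqrt(2π / (24n)) = sqrt(π/(12n)).
The 21 · x^4 term contributes only at subleading order (an O(1/n) relative correction).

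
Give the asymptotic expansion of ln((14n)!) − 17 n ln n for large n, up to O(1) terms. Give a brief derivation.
ln((14n)!) − 17 n ln n = −3 n ln n + 14(ln 14 − 1) n + (1/2) ln(2π·14n) + O(1/n)

Stirling: ln((14n)!) = 14n ln(14n) − 14n + (1/2) ln(2π·14n) + O(1/n).
Expand 14n ln(14n) = 14n (ln n + ln 14) = 14n ln n + 14n ln 14.
Subtract 17n ln n: leading term is (14 − 17) n ln n = −3 n ln n. The next term is 14n ln 14 − 14n = 14(ln 14 − 1) n. Then the (1/2) ln(2π·14n) correction.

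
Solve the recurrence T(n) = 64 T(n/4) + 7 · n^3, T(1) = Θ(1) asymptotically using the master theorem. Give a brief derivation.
T(n) = Θ(n^3 log n)

log_4 64 = 3, and f(n) = 7 · n^3 = Θ(n^(log_4 64)). This is Case 2 of the master theorem: T(n) = Θ(f(n) · log n) = Θ(n^3 log n).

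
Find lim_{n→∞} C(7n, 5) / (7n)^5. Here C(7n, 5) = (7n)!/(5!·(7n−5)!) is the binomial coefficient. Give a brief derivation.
lim = 1/5! = 1/120

With N = 7n → ∞: C(N, 5) / N^5 = [N(N−1)…(N−4)] / (5! · N^5) = (1/5!) · 1 · (1 − 1/(7n)) · (1 − 2/(7n)) · (1 − 3/(7n)) · (1 − 4/(7n)). Each factor → 1 as N → ∞, so the limit is 1/5! = 1/120.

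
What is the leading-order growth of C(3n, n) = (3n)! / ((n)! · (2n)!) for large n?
C(3n, n) ~ (27/4)^(n) · sqrt(3/(4π·n))

Write N = n. Apply Stirling to each factorial:
  (3N)! ~ sqrt(2π·3N) · (3N/e)^(3N),
  N! ~ sqrt(2π N) · (N/e)^N,
  (2N)! ~ sqrt(2π·2N) · (2N/e)^(2N).
The exponential factors combine to (3N)^(3N) / (N^N · (2N)^(2N)) = 3^(3N)/2^(2N) = (3^3/2^2)^N = (27/4)^N.
The square-root prefactors combine to sqrt(2π·3N) / (sqrt(2π N)·sqrt(2π·2N)) = sqrt(3 / (2π·2·N)) = sqrt(3/(4π·n)).
Substituting N = n: C(3n, n) ~ (27/4)^(n) · sqrt(3/(4π·n)).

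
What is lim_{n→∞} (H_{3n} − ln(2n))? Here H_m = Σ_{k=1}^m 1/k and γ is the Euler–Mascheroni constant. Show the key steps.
lim = ln(3/2) + γ

By Euler-Maclaurin, H_m = ln m + γ + O(1/m). So
  H_{3n} − ln(2n) = ln(3n) + γ − ln(2n) + O(1/n)
                       = ln(3/2) + γ + O(1/n).
Hence the limit is ln(3/2) + γ.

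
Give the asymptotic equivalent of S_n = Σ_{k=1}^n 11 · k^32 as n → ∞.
S_n ~ n^33 / 3

By integral comparison (Euler-Maclaurin), Σ_{k=1}^n 11 · k^32 = 11 · ∫_0^n x^32 dx + O(n^32) = 11 · n^33/33 = n^33 / 3 + O(n^32). (Equivalently, Faulhaber's formula gives the same leading term.)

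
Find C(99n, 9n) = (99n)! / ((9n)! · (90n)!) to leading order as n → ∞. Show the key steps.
C(99n, 9n) ~ (285311670611/10000000000)^(9n) · sqrt(11/(20π·9n))

Write N = 9n. Apply Stirling to each factorial:
  (11N)! ~ sqrt(2π·11N) · (11N/e)^(11N),
  N! ~ sqrt(2π N) · (N/e)^N,
  (10N)! ~ sqrt(2π·10N) · (10N/e)^(10N).
The exponential factors combine to (11N)^(11N) / (N^N · (10N)^(10N)) = 11^(11N)/10^(10N) = (11^11/10^10)^N = (285311670611/10000000000)^N.
The square-root prefactors combine to sqrt(2π·11N) / (sqrt(2π N)·sqrt(2π·10N)) = sqrt(11 / (2π·10·N)) = sqrt(11/(20π·9n)).
Substituting N = 9n: C(99n, 9n) ~ (285311670611/10000000000)^(9n) · sqrt(11/(20π·9n)).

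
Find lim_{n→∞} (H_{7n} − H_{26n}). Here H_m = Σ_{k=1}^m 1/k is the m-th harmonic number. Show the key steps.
lim = ln(7/26)

Euler-Maclaurin gives H_m = ln m + γ + 1/(2m) + O(1/m^2). The γ and O(1/m) terms cancel in the difference:
  H_{7n} − H_{26n} = ln(7n) − ln(26n) + O(1/n) = ln(7/26) + O(1/n).
Hence the limit is ln(7/26).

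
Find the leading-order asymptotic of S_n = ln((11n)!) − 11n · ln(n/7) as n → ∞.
S_n ~ 11n · (ln 77 − 1) + O(ln n)

Stirling: ln((11n)!) = 11n ln(11n) − 11n + O(ln n).
  S_n = 11n ln(11n) − 11n − 11n ln(n/7) + O(ln n)
      = 11n ln(11n) − 11n ln n + 11n ln 7 − 11n + O(ln n)
      = 11n ln 11 + 11n ln 7 − 11n + O(ln n)
      = 11n (ln 77 − 1) + O(ln n).
Numerically ln(77) − 1 ≈ 3.3438.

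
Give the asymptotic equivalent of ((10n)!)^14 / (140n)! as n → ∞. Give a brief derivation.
((10n)!)^14/(140n)! ~ ((2π·10n)^(13/2) / sqrt(14)) · 14^(−14·10n)  →  0

Write N = 10n. Stirling: N! ~ sqrt(2π N)(N/e)^N and (14N)! ~ sqrt(2π·14N)·(14N/e)^(14N).
  (N!)^14/(14N)! ~ (2π N)^(14/2) (N/e)^(14N) / [sqrt(2π·14N) (14N/e)^(14N)]
     = (2π N)^(14/2) / sqrt(2π·14N) · (N/(14N))^(14N)
     = (2π N)^((14−1)/2) / sqrt(14) · 14^(−14N).
Since 14^14 > 1, the factor 14^(−14N) decays exponentially, so the ratio → 0. Substituting N = 10n gives the stated form.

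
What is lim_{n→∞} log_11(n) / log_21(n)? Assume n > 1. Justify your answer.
lim = ln(21) / ln(11) = log_11(21)

Change of base: log_11(n) = ln n / ln 11 and log_21(n) = ln n / ln 21. The ratio is (ln n / ln 11) · (ln 21 / ln n) = ln 21 / ln 11, a constant independent of n. So the limit is ln 21 / ln 11 = log_11(21).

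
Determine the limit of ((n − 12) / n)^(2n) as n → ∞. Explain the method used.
lim = e^(−24)

Rewrite as (1 − 12/n)^(2n). By the standard limit (1 + x/n)^n → e^x, we have (1 − 12/n)^n → e^(−12), and raising to the 2nd power gives e^(−24).
More precisely, ln[(1 − 12/n)^(2n)] = 2n · ln(1 − 12/n) = 2n · (-12/n + O(1/n^2)) = -24 + O(1/n) → -24.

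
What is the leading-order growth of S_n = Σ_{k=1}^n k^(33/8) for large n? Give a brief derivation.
S_n ~ (8/41) · n^(41/8)

Integral comparison: Σ_{k=1}^n k^(33/8) = ∫_0^n x^(33/8) dx + O(n^(33/8)). The integral is n^(1 + 33/8) / (1 + 33/8) = n^((33+8)/8) / ((33+8)/8) = (8/41) · n^(41/8).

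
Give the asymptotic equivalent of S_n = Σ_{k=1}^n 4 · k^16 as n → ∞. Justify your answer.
S_n ~ 4 · n^17 / 17

By integral comparison (Euler-Maclaurin), Σ_{k=1}^n 4 · k^16 = 4 · ∫_0^n x^16 dx + O(n^16) = 4 · n^17/17 + O(n^16). (Equivalently, Faulhaber's formula gives the same leading term.)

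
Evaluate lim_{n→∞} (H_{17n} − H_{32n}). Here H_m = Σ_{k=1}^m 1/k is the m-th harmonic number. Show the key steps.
lim = ln(17/32)

Euler-Maclaurin gives H_m = ln m + γ + 1/(2m) + O(1/m^2). The γ and O(1/m) terms cancel in the difference:
  H_{17n} − H_{32n} = ln(17n) − ln(32n) + O(1/n) = ln(17/32) + O(1/n).
Hence the limit is ln(17/32).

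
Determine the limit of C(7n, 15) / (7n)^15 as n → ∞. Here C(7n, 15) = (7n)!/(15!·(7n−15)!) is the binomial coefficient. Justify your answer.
lim = 1/15! = 1/1307674368000

With N = 7n → ∞: C(N, 15) / N^15 = [N(N−1)…(N−14)] / (15! · N^15) = (1/15!) · 1 · (1 − 1/(7n)) · … · (1 − 14/(7n)). Each factor → 1 as N → ∞, so the limit is 1/15! = 1/1307674368000.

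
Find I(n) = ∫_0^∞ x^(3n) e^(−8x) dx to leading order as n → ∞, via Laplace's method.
I(n) ~ (sqrt(2π·3n) / 8) · (3n/(8e))^(3n)

Write the integrand as exp(3n ln x − 8x) and set f(x) = 3n ln x − 8x. Then f'(x) = 3n/x − 8 = 0 at x* = 3n/8, and f''(x*) = −3n/x*^2 = −8^2/(3n). Laplace's method (interior maximum) gives
  I(n) ~ e^(f(x*)) · sqrt(2π / |f''(x*)|)
        = exp(3n ln(3n/8) − 3n) · sqrt(2π · 3n / 8^2)
        = (3n/8)^(3n) e^(−3n) · sqrt(2π·3n) / 8
        = (sqrt(2π·3n) / 8) · (3n/(8e))^(3n).
This matches Γ(3n+1)/8^(3n+1) with Stirling applied to Γ.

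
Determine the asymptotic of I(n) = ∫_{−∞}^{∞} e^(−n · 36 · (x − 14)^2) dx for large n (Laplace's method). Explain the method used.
I(n) = sqrt(π/(36n))

Here φ(x) = 36 · (x − 14)^2 has its unique minimum at x* = 14 with φ(x*) = 0 and φ''(x*) = 72. Laplace's method gives
  I(n) ~ e^(−n φ(x*)) · sqrt(2π / (n · φ''(x*))) = sqrt(2π / (72n)) = sqrt(π/(36n)).
This is exact: substituting u = (x − 14)·sqrt(36n) gives I(n) = (1/sqrt(36n)) ∫_{−∞}^{∞} e^(−u^2) du = sqrt(π/(36n)).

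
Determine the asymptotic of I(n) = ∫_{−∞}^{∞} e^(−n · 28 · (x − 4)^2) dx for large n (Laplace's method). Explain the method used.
I(n) = sqrt(π/(28n))

Here φ(x) = 28 · (x − 4)^2 has its unique minimum at x* = 4 with φ(x*) = 0 and φ''(x*) = 56. Laplace's method gives
  I(n) ~ e^(−n φ(x*)) · sqrt(2π / (n · φ''(x*))) = sqrt(2π / (56n)) = sqrt(π/(28n)).
This is exact: substituting u = (x − 4)·sqrt(28n) gives I(n) = (1/sqrt(28n)) ∫_{−∞}^{∞} e^(−u^2) du = sqrt(π/(28n)).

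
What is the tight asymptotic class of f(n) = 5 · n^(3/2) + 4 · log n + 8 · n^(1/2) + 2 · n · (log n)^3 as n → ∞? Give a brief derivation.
f(n) ∈ Θ(n^(3/2))

Compare the terms by growth order. For large n, n^a · (log n)^b dominates n^a' · (log n)^b' iff a > a', or (a = a' and b > b'). Ranking the 4 terms shows the dominant one is 5 · n^(3/2). Hence f(n) ∈ Θ(n^(3/2)).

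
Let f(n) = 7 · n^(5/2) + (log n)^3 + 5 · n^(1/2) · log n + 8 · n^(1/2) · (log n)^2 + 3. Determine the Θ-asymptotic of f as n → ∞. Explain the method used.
f(n) ∈ Θ(n^(5/2))

Compare the terms by growth order. For large n, n^a · (log n)^b dominates n^a' · (log n)^b' iff a > a', or (a = a' and b > b'). Ranking the 5 terms shows the dominant one is 7 · n^(5/2). Hence f(n) ∈ Θ(n^(5/2)).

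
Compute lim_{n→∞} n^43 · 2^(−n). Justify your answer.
lim = 0

Exponentials with base > 1 dominate every fixed polynomial: for any fixed c, n^c / 2^n → 0 as n → ∞ (e.g. by the ratio test, or by writing 2^n = e^(n ln 2) and noting e^(n ln 2) / n^c → ∞). Hence n^43 · 2^(−n) = n^43 / 2^n → 0.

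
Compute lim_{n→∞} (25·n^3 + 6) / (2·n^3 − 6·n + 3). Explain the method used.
lim = 25/2

For large n the leading n^3 terms dominate both numerator and denominator. Dividing top and bottom by n^3, every other term tends to 0, leaving 25/2.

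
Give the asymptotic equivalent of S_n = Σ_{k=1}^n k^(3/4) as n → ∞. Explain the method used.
S_n ~ (4/7) · n^(7/4)

Integral comparison: Σ_{k=1}^n k^(3/4) = ∫_0^n x^(3/4) dx + O(n^(3/4)). The integral is n^(1 + 3/4) / (1 + 3/4) = n^((3+4)/4) / ((3+4)/4) = (4/7) · n^(7/4).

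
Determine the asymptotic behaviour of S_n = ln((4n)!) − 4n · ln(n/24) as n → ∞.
S_n ~ 4n · (ln 96 − 1) + O(ln n)

Stirling: ln((4n)!) = 4n ln(4n) − 4n + O(ln n).
  S_n = 4n ln(4n) − 4n − 4n ln(n/24) + O(ln n)
      = 4n ln(4n) − 4n ln n + 4n ln 24 − 4n + O(ln n)
      = 4n ln 4 + 4n ln 24 − 4n + O(ln n)
      = 4n (ln 96 − 1) + O(ln n).
Numerically ln(96) − 1 ≈ 3.5643.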